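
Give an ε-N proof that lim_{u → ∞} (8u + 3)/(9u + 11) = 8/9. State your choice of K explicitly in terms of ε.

Let ε > 0. We seek K > 0 such that u > K implies |(8u + 3)/(9u + 11) − (8/9)| < ε.
(8u + 3)/(9u + 11) − (8/9) = (9(8u + 3) − 8(9u + 11)) / (9(9u + 11)) = -61/(9(9u + 11)).
For u > 0 we have 9u + 11 > 9u, so |(8u + 3)/(9u + 11) − (8/9)| = 61/(9(9u + 11)) < 61/(9·9u) = (61/81)/u.
Thus |(8u + 3)/(9u + 11) − (8/9)| < ε whenever u > (61/81)/ε.
Take K = (61/81)/ε. If u > K then |(8u + 3)/(9u + 11) − (8/9)| < (61/81)/u < ε.

K = (61/81)/ε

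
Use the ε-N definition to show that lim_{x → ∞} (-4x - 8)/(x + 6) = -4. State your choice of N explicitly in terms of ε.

N = 16/ε

Let ε > 0. We seek N > 0 such that x > N implies |(-4x - 8)/(x + 6) + 4| < ε.
(-4x - 8)/(x + 6) + 4 = ((-4x - 8) − (-4)(x + 6)) / ((x + 6)) = 16/((x + 6)).
For x > 0 we have x + 6 > x, so |(-4x - 8)/(x + 6) + 4| = 16/((x + 6)) < 16/(x) = 16/x.
Thus |(-4x - 8)/(x + 6) + 4| < ε whenever x > 16/ε.
Take N = 16/ε. If x > N then |(-4x - 8)/(x + 6) + 4| < 16/x < ε.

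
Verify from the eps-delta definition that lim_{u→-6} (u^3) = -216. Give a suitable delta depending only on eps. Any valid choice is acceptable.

Let eps > 0. We seek delta > 0 with 0 < |u + 6| < delta ⇒ |u^3 + 216| < eps.
Factor: u^3 + 216 = (u + 6)(u^2 - 6u + 36), so |u^3 + 216| = |u + 6|·|u^2 - 6u + 36|.
Impose delta ≤ 1 so that |u| < 7; then |u^2 - 6u + 36| ≤ 127.
Hence |u^3 + 216| ≤ 127|u + 6|, which is < eps once |u + 6| < eps/127.
Take delta = min(1, eps/127). If 0 < |u + 6| < delta then both bounds hold and |u^3 + 216| ≤ 127|u + 6| < 127·(eps/127) = eps.

delta = min(1, eps/127)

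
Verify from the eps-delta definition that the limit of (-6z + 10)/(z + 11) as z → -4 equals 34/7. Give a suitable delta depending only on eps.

delta = min(7/2, (49/152)eps)

Let eps > 0. We want delta > 0 with 0 < |z + 4| < delta ⇒ |(-6z + 10)/(z + 11) − (34/7)| < eps.
Combining over a common denominator, (-6z + 10)/(z + 11) − (34/7) = [(-6z + 10)·7 − 34·(z + 11)] / [7·(z + 11)] = -76(z + 4) / (7(z + 11)).
So |(-6z + 10)/(z + 11) − (34/7)| = 76|z + 4| / (7·|z + 11|).
Restrict delta ≤ 7/2. Then |z + 4| < 7/2 gives |z + 11| = |(z + 4) + 7| ≥ 7 − 7/2 = 7/2.
Hence |(-6z + 10)/(z + 11) − (34/7)| < 76|z + 4|/(7·(7/2)) = (152/49)|z + 4|, which is < eps once |z + 4| < (49/152)eps.
Take delta = min(7/2, (49/152)eps). Then 0 < |z + 4| < delta forces both bounds, so |(-6z + 10)/(z + 11) − (34/7)| < eps.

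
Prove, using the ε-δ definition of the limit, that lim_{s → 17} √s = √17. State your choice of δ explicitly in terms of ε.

Let ε > 0. We want δ > 0 such that 0 < |s − 17| < δ implies |√s − √17| < ε.
Rationalise: √s − √17 = (s − 17)/(√s + √17), so |√s − √17| = |s − 17|/(√s + √17).
Restrict δ ≤ 17 so that |s − 17| < 17 forces s > 0, and then √s + √17 > √17.
Hence |√s − √17| < |s − 17|/√17, which is < ε once |s − 17| < √17·ε.
Take δ = min(17, √17·ε). If 0 < |s − 17| < δ then s > 0 and |√s − √17| < |s − 17|/√17 < ε.

δ = min(17, √17·ε)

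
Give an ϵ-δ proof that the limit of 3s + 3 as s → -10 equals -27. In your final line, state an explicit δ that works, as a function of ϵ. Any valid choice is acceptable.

δ = ϵ/3

Suppose ϵ > 0. We need δ > 0 so that 0 < |s + 10| < δ implies |(3s + 3) + 27| < ϵ.
Since (3s + 3) + 27 = 3(s + 10), we have |(3s + 3) + 27| = 3|s + 10|.
So 3|s + 10| < ϵ exactly when |s + 10| < ϵ/3.
Take δ = ϵ/3. If 0 < |s + 10| < δ then |(3s + 3) + 27| = 3|s + 10| < 3·(ϵ/3) = ϵ.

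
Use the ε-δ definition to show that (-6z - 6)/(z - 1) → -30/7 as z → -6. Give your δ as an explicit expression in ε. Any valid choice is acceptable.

Let ε > 0 be given. We want δ > 0 with 0 < |z + 6| < δ ⇒ |(-6z - 6)/(z - 1) + 30/7| < ε.
Combining over a common denominator, (-6z - 6)/(z - 1) + 30/7 = [(-6z - 6)·(-7) − 30·(z - 1)] / [(-7)·(z - 1)] = 12(z + 6) / ((-7)(z - 1)).
So |(-6z - 6)/(z - 1) + 30/7| = 12|z + 6| / (7·|z − 1|).
Require δ ≤ 7/2, so |z − 1| ≥ |-7| − |z + 6| > 7 − 7/2 = 7/2.
Hence |(-6z - 6)/(z - 1) + 30/7| < 12|z + 6|/(7·(7/2)) = (24/49)|z + 6|, which is < ε once |z + 6| < (49/24)ε.
Take δ = min(7/2, (49/24)ε). Then 0 < |z + 6| < δ forces both bounds, so |(-6z - 6)/(z - 1) + 30/7| < ε.

δ = min(7/2, (49/24)ε)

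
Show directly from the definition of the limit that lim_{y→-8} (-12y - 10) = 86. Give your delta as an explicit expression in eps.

Let eps > 0. We need delta > 0 so that 0 < |y + 8| < delta implies |(-12y - 10) − 86| < eps.
|(-12y - 10) − 86| = |-12y - 96| = 12|y + 8|.
Thus it suffices that |y + 8| < eps/12.
Take delta = eps/12. If 0 < |y + 8| < delta then |(-12y - 10) − 86| = 12|y + 8| < 12·(eps/12) = eps.

delta = eps/12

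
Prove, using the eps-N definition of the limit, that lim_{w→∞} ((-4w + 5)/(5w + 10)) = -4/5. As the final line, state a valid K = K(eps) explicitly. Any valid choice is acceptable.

Fix eps > 0. We seek K > 0 such that w > K implies |(-4w + 5)/(5w + 10) + 4/5| < eps.
(-4w + 5)/(5w + 10) + 4/5 = (5(-4w + 5) − (-4)(5w + 10)) / (5(5w + 10)) = 65/(5(5w + 10)).
For w > 0 we have 5w + 10 > 5w, so |(-4w + 5)/(5w + 10) + 4/5| = 65/(5(5w + 10)) < 65/(5·5w) = (13/5)/w.
Thus |(-4w + 5)/(5w + 10) + 4/5| < eps whenever w > (13/5)/eps.
Take K = (13/5)/eps. If w > K then |(-4w + 5)/(5w + 10) + 4/5| < (13/5)/w < eps.

K = (13/5)/eps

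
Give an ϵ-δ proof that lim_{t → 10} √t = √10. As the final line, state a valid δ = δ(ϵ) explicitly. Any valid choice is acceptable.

Let ϵ > 0. We want δ > 0 such that 0 < |t − 10| < δ implies |√t − √10| < ϵ.
Multiplying by the conjugate, |√t − √10| = |t − 10|/(√t + √10).
Restrict δ ≤ 10 so that |t − 10| < 10 forces t > 0, and then √t + √10 > √10.
Hence |√t − √10| < |t − 10|/√10, which is < ϵ once |t − 10| < √10·ϵ.
Take δ = min(10, √10·ϵ). If 0 < |t − 10| < δ then t > 0 and |√t − √10| < |t − 10|/√10 < ϵ.

δ = min(10, √10·ϵ)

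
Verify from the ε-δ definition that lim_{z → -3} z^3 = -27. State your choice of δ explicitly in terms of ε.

Let ε > 0 be given. We seek δ > 0 with 0 < |z + 3| < δ ⇒ |z^3 + 27| < ε.
Factor: z^3 + 27 = (z + 3)(z^2 - 3z + 9), so |z^3 + 27| = |z + 3|·|z^2 - 3z + 9|.
Impose δ ≤ 1 so that |z| < 4; then |z^2 - 3z + 9| ≤ 37.
Hence |z^3 + 27| ≤ 37|z + 3|, which is < ε once |z + 3| < ε/37.
Take δ = min(1, ε/37). If 0 < |z + 3| < δ then both bounds hold and |z^3 + 27| ≤ 37|z + 3| < 37·(ε/37) = ε.

δ = min(1, ε/37)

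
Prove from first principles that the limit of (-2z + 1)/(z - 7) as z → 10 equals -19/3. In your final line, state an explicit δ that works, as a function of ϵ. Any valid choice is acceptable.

δ = min(3/2, (9/26)ϵ)

Fix ϵ > 0. We want δ > 0 with 0 < |z − 10| < δ ⇒ |(-2z + 1)/(z - 7) + 19/3| < ϵ.
Combining over a common denominator, (-2z + 1)/(z - 7) + 19/3 = [(-2z + 1)·3 − (-19)·(z - 7)] / [3·(z - 7)] = 13(z − 10) / (3(z - 7)).
So |(-2z + 1)/(z - 7) + 19/3| = 13|z − 10| / (3·|z − 7|).
Restrict δ ≤ 3/2. Then |z − 10| < 3/2 gives |z − 7| = |(z − 10) + 3| ≥ 3 − 3/2 = 3/2.
Hence |(-2z + 1)/(z - 7) + 19/3| < 13|z − 10|/(3·(3/2)) = (26/9)|z − 10|, which is < ϵ once |z − 10| < (9/26)ϵ.
Take δ = min(3/2, (9/26)ϵ). Then 0 < |z − 10| < δ forces both bounds, so |(-2z + 1)/(z - 7) + 19/3| < ϵ.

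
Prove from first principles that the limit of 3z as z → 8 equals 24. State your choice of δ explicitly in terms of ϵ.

δ = ϵ/3

Fix ϵ > 0. We need δ > 0 so that 0 < |z − 8| < δ implies |(3z) − 24| < ϵ.
|(3z) − 24| = |3z - 24| = 3|z − 8|.
Thus it suffices that |z − 8| < ϵ/3.
Choosing δ = ϵ/3 gives |(3z) − 24| = 3|z − 8| < ϵ whenever |z − 8| < δ.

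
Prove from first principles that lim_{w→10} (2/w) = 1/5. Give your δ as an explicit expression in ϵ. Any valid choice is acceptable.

Suppose ϵ > 0. We seek δ > 0 such that 0 < |w − 10| < δ implies |2/w − (1/5)| < ϵ.
|2/w − (1/5)| = 2·|10 − w|/(10·|w|) = 2|w − 10|/(10|w|).
Restrict δ ≤ 5. Then |w − 10| < 5 gives |w| > 5, so 10|w| > 50.
Then |2/w − (1/5)| < 2|w − 10|/50, which is < ϵ when |w − 10| < 25ϵ.
Take δ = min(5, 25ϵ). Then 0 < |w − 10| < δ gives both |w − 10| < 5 and |w − 10| < 25ϵ, so |2/w − (1/5)| < ϵ.

δ = min(5, 25ϵ)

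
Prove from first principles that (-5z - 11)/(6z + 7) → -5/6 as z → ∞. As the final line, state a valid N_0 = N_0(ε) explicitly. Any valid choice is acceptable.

N_0 = (31/36)/ε

Let ε > 0. We seek N_0 > 0 such that z > N_0 implies |(-5z - 11)/(6z + 7) + 5/6| < ε.
(-5z - 11)/(6z + 7) + 5/6 = (6(-5z - 11) − (-5)(6z + 7)) / (6(6z + 7)) = -31/(6(6z + 7)).
For z > 0 we have 6z + 7 > 6z, so |(-5z - 11)/(6z + 7) + 5/6| = 31/(6(6z + 7)) < 31/(6·6z) = (31/36)/z.
Thus |(-5z - 11)/(6z + 7) + 5/6| < ε whenever z > (31/36)/ε.
Take N_0 = (31/36)/ε. If z > N_0 then |(-5z - 11)/(6z + 7) + 5/6| < (31/36)/z < ε.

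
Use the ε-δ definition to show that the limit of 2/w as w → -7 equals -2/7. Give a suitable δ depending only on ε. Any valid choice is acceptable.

δ = min(7/2, (49/4)ε)

Suppose ε > 0. We seek δ > 0 such that 0 < |w + 7| < δ implies |2/w + 2/7| < ε.
|2/w + 2/7| = 2·|-7 − w|/(7·|w|) = 2|w + 7|/(7|w|).
Restrict δ ≤ 7/2. Then |w + 7| < 7/2 gives |w| > 7/2, so 7|w| > 49/2.
Then |2/w + 2/7| < 2|w + 7|/(49/2), which is < ε when |w + 7| < (49/4)ε.
Take δ = min(7/2, (49/4)ε). Then 0 < |w + 7| < δ gives both |w + 7| < 7/2 and |w + 7| < (49/4)ε, so |2/w + 2/7| < ε.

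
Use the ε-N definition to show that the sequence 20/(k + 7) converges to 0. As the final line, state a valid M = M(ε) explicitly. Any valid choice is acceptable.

M = 20/ε

Suppose ε > 0. For k ≥ 1, |20/(k + 7) − 0| = 20/(k + 7) ≤ 20/k.
We need 20/k < ε, i.e. k > 20/ε.
Take M = 20/ε. If k > M then |20/(k + 7)| ≤ 20/k < ε.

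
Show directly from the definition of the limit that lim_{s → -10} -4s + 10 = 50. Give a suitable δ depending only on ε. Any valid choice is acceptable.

Suppose ε > 0. We need δ > 0 so that 0 < |s + 10| < δ implies |(-4s + 10) − 50| < ε.
|(-4s + 10) − 50| = |-4s - 40| = 4|s + 10|.
So 4|s + 10| < ε exactly when |s + 10| < ε/4.
Choosing δ = ε/4 gives |(-4s + 10) − 50| = 4|s + 10| < ε whenever |s + 10| < δ.

δ = ε/4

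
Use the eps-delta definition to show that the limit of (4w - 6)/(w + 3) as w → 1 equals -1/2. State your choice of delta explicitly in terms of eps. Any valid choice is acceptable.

Let eps > 0. We want delta > 0 with 0 < |w − 1| < delta ⇒ |(4w - 6)/(w + 3) + 1/2| < eps.
Combining over a common denominator, (4w - 6)/(w + 3) + 1/2 = [(4w - 6)·4 − (-2)·(w + 3)] / [4·(w + 3)] = 18(w − 1) / (4(w + 3)).
So |(4w - 6)/(w + 3) + 1/2| = 18|w − 1| / (4·|w + 3|).
Restrict delta ≤ 2. Then |w − 1| < 2 gives |w + 3| = |(w − 1) + 4| ≥ 4 − 2 = 2.
Hence |(4w - 6)/(w + 3) + 1/2| < 18|w − 1|/(4·2) = (9/4)|w − 1|, which is < eps once |w − 1| < (4/9)eps.
Take delta = min(2, (4/9)eps). Then 0 < |w − 1| < delta forces both bounds, so |(4w - 6)/(w + 3) + 1/2| < eps.

delta = min(2, (4/9)eps)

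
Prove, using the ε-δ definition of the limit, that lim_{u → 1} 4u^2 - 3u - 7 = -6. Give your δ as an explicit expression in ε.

δ = min(1, ε/9)

Fix ε > 0. We want δ > 0 such that 0 < |u − 1| < δ implies |(4u^2 - 3u - 7) + 6| < ε.
(4u^2 - 3u - 7) + 6 = 4u^2 - 3u - 1 = (u − 1)(4u + 1).
So |(4u^2 - 3u - 7) + 6| = |u − 1|·|4u + 1|.
Assume first that |u − 1| < 1, so |u| < 2. Then |4u + 1| ≤ 4·2 + 1 = 9.
Hence |(4u^2 - 3u - 7) + 6| ≤ 9|u − 1| < ε provided |u − 1| < ε/9.
Take δ = min(1, ε/9). Then 0 < |u − 1| < δ gives both |u − 1| < 1 and |u − 1| < ε/9, so |(4u^2 - 3u - 7) + 6| < ε.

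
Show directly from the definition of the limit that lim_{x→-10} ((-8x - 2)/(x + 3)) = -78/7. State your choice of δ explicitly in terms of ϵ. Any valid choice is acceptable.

Let ϵ > 0. We want δ > 0 with 0 < |x + 10| < δ ⇒ |(-8x - 2)/(x + 3) + 78/7| < ϵ.
Combining over a common denominator, (-8x - 2)/(x + 3) + 78/7 = [(-8x - 2)·(-7) − 78·(x + 3)] / [(-7)·(x + 3)] = -22(x + 10) / ((-7)(x + 3)).
So |(-8x - 2)/(x + 3) + 78/7| = 22|x + 10| / (7·|x + 3|).
Restrict δ ≤ 7/2. Then |x + 10| < 7/2 gives |x + 3| = |(x + 10) + (-7)| ≥ 7 − 7/2 = 7/2.
Hence |(-8x - 2)/(x + 3) + 78/7| < 22|x + 10|/(7·(7/2)) = (44/49)|x + 10|, which is < ϵ once |x + 10| < (49/44)ϵ.
Take δ = min(7/2, (49/44)ϵ). Then 0 < |x + 10| < δ forces both bounds, so |(-8x - 2)/(x + 3) + 78/7| < ϵ.

δ = min(7/2, (49/44)ϵ)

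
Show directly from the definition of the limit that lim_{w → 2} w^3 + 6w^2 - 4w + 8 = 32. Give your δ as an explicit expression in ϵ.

δ = min(1, ϵ/45)

Let ϵ > 0. We want δ > 0 such that 0 < |w − 2| < δ implies |(w^3 + 6w^2 - 4w + 8) − 32| < ϵ.
(w^3 + 6w^2 - 4w + 8) − 32 = w^3 + 6w^2 - 4w - 24 = (w − 2)(w^2 + 8w + 12).
So |(w^3 + 6w^2 - 4w + 8) − 32| = |w − 2|·|w^2 + 8w + 12|.
Require δ ≤ 1. Then |w − 2| < 1 gives |w| < 3, and by the triangle inequality |w^2 + 8w + 12| ≤ 3^2 + 8·3 + 12 = 45.
Hence |(w^3 + 6w^2 - 4w + 8) − 32| ≤ 45|w − 2| < ϵ provided |w − 2| < ϵ/45.
Take δ = min(1, ϵ/45). Then 0 < |w − 2| < δ gives both |w − 2| < 1 and |w − 2| < ϵ/45, so |(w^3 + 6w^2 - 4w + 8) − 32| < ϵ.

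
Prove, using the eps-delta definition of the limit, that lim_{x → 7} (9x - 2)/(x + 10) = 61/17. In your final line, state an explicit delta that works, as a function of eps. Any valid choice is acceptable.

Let eps > 0 be given. We want delta > 0 with 0 < |x − 7| < delta ⇒ |(9x - 2)/(x + 10) − (61/17)| < eps.
Combining over a common denominator, (9x - 2)/(x + 10) − (61/17) = [(9x - 2)·17 − 61·(x + 10)] / [17·(x + 10)] = 92(x − 7) / (17(x + 10)).
So |(9x - 2)/(x + 10) − (61/17)| = 92|x − 7| / (17·|x + 10|).
Require delta ≤ 17/2, so |x + 10| ≥ |17| − |x − 7| > 17 − 17/2 = 17/2.
Hence |(9x - 2)/(x + 10) − (61/17)| < 92|x − 7|/(17·(17/2)) = (184/289)|x − 7|, which is < eps once |x − 7| < (289/184)eps.
Take delta = min(17/2, (289/184)eps). Then 0 < |x − 7| < delta forces both bounds, so |(9x - 2)/(x + 10) − (61/17)| < eps.

delta = min(17/2, (289/184)eps)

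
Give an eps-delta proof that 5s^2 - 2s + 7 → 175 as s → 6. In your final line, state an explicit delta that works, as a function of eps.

Let eps > 0. We want delta > 0 such that 0 < |s − 6| < delta implies |(5s^2 - 2s + 7) − 175| < eps.
(5s^2 - 2s + 7) − 175 = 5s^2 - 2s - 168 = (s − 6)(5s + 28).
So |(5s^2 - 2s + 7) − 175| = |s − 6|·|5s + 28|.
Require delta ≤ 1. Then |s − 6| < 1 gives |s| < 7, and by the triangle inequality |5s + 28| ≤ 5·7 + 28 = 63.
Hence |(5s^2 - 2s + 7) − 175| ≤ 63|s − 6| < eps provided |s − 6| < eps/63.
Take delta = min(1, eps/63). Then 0 < |s − 6| < delta gives both |s − 6| < 1 and |s − 6| < eps/63, so |(5s^2 - 2s + 7) − 175| < eps.

delta = min(1, eps/63)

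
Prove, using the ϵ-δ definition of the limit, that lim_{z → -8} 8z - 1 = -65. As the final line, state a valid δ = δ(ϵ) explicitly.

δ = ϵ/8

Let ϵ > 0 be given. We need δ > 0 so that 0 < |z + 8| < δ implies |(8z - 1) + 65| < ϵ.
Since (8z - 1) + 65 = 8(z + 8), we have |(8z - 1) + 65| = 8|z + 8|.
So 8|z + 8| < ϵ exactly when |z + 8| < ϵ/8.
Take δ = ϵ/8. If 0 < |z + 8| < δ then |(8z - 1) + 65| = 8|z + 8| < 8·(ϵ/8) = ϵ.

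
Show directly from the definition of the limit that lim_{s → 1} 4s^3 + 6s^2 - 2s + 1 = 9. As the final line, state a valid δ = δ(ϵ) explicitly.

δ = min(1, ϵ/44)

Fix ϵ > 0. We want δ > 0 such that 0 < |s − 1| < δ implies |(4s^3 + 6s^2 - 2s + 1) − 9| < ϵ.
(4s^3 + 6s^2 - 2s + 1) − 9 = 4s^3 + 6s^2 - 2s - 8 = (s − 1)(4s^2 + 10s + 8).
So |(4s^3 + 6s^2 - 2s + 1) − 9| = |s − 1|·|4s^2 + 10s + 8|.
Assume first that |s − 1| < 1, so |s| < 2. Then |4s^2 + 10s + 8| ≤ 4·2^2 + 10·2 + 8 = 44.
Hence |(4s^3 + 6s^2 - 2s + 1) − 9| ≤ 44|s − 1| < ϵ provided |s − 1| < ϵ/44.
Take δ = min(1, ϵ/44). Then 0 < |s − 1| < δ gives both |s − 1| < 1 and |s − 1| < ϵ/44, so |(4s^3 + 6s^2 - 2s + 1) − 9| < ϵ.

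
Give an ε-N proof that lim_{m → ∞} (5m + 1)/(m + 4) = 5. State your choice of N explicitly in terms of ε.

N = 19/ε

Let ε > 0. For m ≥ 1, |(5m + 1)/(m + 4) − 5| = |-19|/((m + 4)) = 19/((m + 4)).
Since m + 4 ≥ m for m ≥ 1, this is ≤ 19/(m) = 19/m.
So |(5m + 1)/(m + 4) − 5| < ε whenever m > 19/ε.
Take N = 19/ε. If m > N then |(5m + 1)/(m + 4) − 5| ≤ 19/m < ε.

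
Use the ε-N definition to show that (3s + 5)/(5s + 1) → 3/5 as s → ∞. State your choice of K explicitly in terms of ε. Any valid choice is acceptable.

K = (22/25)/ε

Suppose ε > 0. We seek K > 0 such that s > K implies |(3s + 5)/(5s + 1) − (3/5)| < ε.
(3s + 5)/(5s + 1) − (3/5) = (5(3s + 5) − 3(5s + 1)) / (5(5s + 1)) = 22/(5(5s + 1)).
For s > 0 we have 5s + 1 > 5s, so |(3s + 5)/(5s + 1) − (3/5)| = 22/(5(5s + 1)) < 22/(5·5s) = (22/25)/s.
Thus |(3s + 5)/(5s + 1) − (3/5)| < ε whenever s > (22/25)/ε.
Take K = (22/25)/ε. If s > K then |(3s + 5)/(5s + 1) − (3/5)| < (22/25)/s < ε.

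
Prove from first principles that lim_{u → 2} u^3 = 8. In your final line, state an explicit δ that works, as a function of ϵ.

δ = min(2, ϵ/28)

Fix ϵ > 0. We seek δ > 0 with 0 < |u − 2| < δ ⇒ |u^3 − 8| < ϵ.
Factor: u^3 − 8 = (u − 2)(u^2 + 2u + 4), so |u^3 − 8| = |u − 2|·|u^2 + 2u + 4|.
Restrict δ ≤ 2. Then |u − 2| < 2 gives |u| < 4, so by the triangle inequality |u^2 + 2u + 4| ≤ 4^2 + 2·4 + 4 = 28.
Hence |u^3 − 8| ≤ 28|u − 2|, which is < ϵ once |u − 2| < ϵ/28.
Take δ = min(2, ϵ/28). If 0 < |u − 2| < δ then both bounds hold and |u^3 − 8| ≤ 28|u − 2| < 28·(ϵ/28) = ϵ.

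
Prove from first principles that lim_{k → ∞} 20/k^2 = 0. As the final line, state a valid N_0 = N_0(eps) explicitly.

N_0 = (20/eps)^{1/2}

Suppose eps > 0. For k ≥ 1, |20/k^2 − 0| = 20/k^2.
20/k^2 < eps ⇔ k^2 > 20/eps ⇔ k > (20/eps)^{1/2}.
Take N_0 = (20/eps)^{1/2}. Then k > N_0 implies 20/k^2 < eps.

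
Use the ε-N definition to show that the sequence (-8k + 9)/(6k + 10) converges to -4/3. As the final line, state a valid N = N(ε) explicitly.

Suppose ε > 0. For k ≥ 1, |(-8k + 9)/(6k + 10) + 4/3| = |134|/(6(6k + 10)) = 134/(6(6k + 10)).
Since 6k + 10 ≥ 6k for k ≥ 1, this is ≤ 134/(6·6k) = (67/18)/k.
So |(-8k + 9)/(6k + 10) + 4/3| < ε whenever k > (67/18)/ε.
Take N = (67/18)/ε. If k > N then |(-8k + 9)/(6k + 10) + 4/3| ≤ (67/18)/k < ε.

N = (67/18)/ε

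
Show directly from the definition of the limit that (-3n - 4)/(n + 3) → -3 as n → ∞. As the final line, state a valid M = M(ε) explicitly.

Let ε > 0. For n ≥ 1, |(-3n - 4)/(n + 3) + 3| = |5|/((n + 3)) = 5/((n + 3)).
Since n + 3 ≥ n for n ≥ 1, this is ≤ 5/(n) = 5/n.
So |(-3n - 4)/(n + 3) + 3| < ε whenever n > 5/ε.
Take M = 5/ε. If n > M then |(-3n - 4)/(n + 3) + 3| ≤ 5/n < ε.

M = 5/ε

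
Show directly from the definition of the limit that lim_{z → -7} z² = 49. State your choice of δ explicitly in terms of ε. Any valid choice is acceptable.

δ = min(1, ε/15)

Let ε > 0. We seek δ > 0 with 0 < |z + 7| < δ ⇒ |z² − 49| < ε.
Factor: z² − 49 = (z + 7)(z - 7), so |z² − 49| = |z + 7|·|z - 7|.
Restrict δ ≤ 1. Then |z + 7| < 1 gives |z| < 8, so by the triangle inequality |z - 7| ≤ 8 + 7 = 15.
Hence |z² − 49| ≤ 15|z + 7|, which is < ε once |z + 7| < ε/15.
Take δ = min(1, ε/15). If 0 < |z + 7| < δ then both bounds hold and |z² − 49| ≤ 15|z + 7| < 15·(ε/15) = ε.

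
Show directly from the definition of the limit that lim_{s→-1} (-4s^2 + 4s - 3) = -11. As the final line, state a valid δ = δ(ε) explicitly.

Let ε > 0. We want δ > 0 such that 0 < |s + 1| < δ implies |(-4s^2 + 4s - 3) + 11| < ε.
(-4s^2 + 4s - 3) + 11 = -4s^2 + 4s + 8 = (s + 1)(-4s + 8).
So |(-4s^2 + 4s - 3) + 11| = |s + 1|·|-4s + 8|.
Assume first that |s + 1| < 1, so |s| < 2. Then |-4s + 8| ≤ 4·2 + 8 = 16.
Hence |(-4s^2 + 4s - 3) + 11| ≤ 16|s + 1| < ε provided |s + 1| < ε/16.
Take δ = min(1, ε/16). Then 0 < |s + 1| < δ gives both |s + 1| < 1 and |s + 1| < ε/16, so |(-4s^2 + 4s - 3) + 11| < ε.

δ = min(1, ε/16)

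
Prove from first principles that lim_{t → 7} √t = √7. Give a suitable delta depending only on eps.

Let eps > 0. We want delta > 0 such that 0 < |t − 7| < delta implies |√t − √7| < eps.
Rationalise: √t − √7 = (t − 7)/(√t + √7), so |√t − √7| = |t − 7|/(√t + √7).
Restrict delta ≤ 7 so that |t − 7| < 7 forces t > 0, and then √t + √7 > √7.
Hence |√t − √7| < |t − 7|/√7, which is < eps once |t − 7| < √7·eps.
Take delta = min(7, √7·eps). If 0 < |t − 7| < delta then t > 0 and |√t − √7| < |t − 7|/√7 < eps.

delta = min(7, √7·eps)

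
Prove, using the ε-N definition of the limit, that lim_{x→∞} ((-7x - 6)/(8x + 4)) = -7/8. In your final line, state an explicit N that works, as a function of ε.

N = (5/16)/ε

Suppose ε > 0. We seek N > 0 such that x > N implies |(-7x - 6)/(8x + 4) + 7/8| < ε.
(-7x - 6)/(8x + 4) + 7/8 = (8(-7x - 6) − (-7)(8x + 4)) / (8(8x + 4)) = -20/(8(8x + 4)).
For x > 0 we have 8x + 4 > 8x, so |(-7x - 6)/(8x + 4) + 7/8| = 20/(8(8x + 4)) < 20/(8·8x) = (5/16)/x.
Thus |(-7x - 6)/(8x + 4) + 7/8| < ε whenever x > (5/16)/ε.
Take N = (5/16)/ε. If x > N then |(-7x - 6)/(8x + 4) + 7/8| < (5/16)/x < ε.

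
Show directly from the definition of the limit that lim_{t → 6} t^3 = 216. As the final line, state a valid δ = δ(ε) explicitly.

δ = min(2, ε/148)

Let ε > 0 be given. We seek δ > 0 with 0 < |t − 6| < δ ⇒ |t^3 − 216| < ε.
Factor: t^3 − 216 = (t − 6)(t^2 + 6t + 36), so |t^3 − 216| = |t − 6|·|t^2 + 6t + 36|.
Impose δ ≤ 2 so that |t| < 8; then |t^2 + 6t + 36| ≤ 148.
Hence |t^3 − 216| ≤ 148|t − 6|, which is < ε once |t − 6| < ε/148.
Take δ = min(2, ε/148). If 0 < |t − 6| < δ then both bounds hold and |t^3 − 216| ≤ 148|t − 6| < 148·(ε/148) = ε.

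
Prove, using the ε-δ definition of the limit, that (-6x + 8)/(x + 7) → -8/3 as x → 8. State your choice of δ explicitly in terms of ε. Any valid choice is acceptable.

δ = min(15/2, (9/4)ε)

Fix ε > 0. We want δ > 0 with 0 < |x − 8| < δ ⇒ |(-6x + 8)/(x + 7) + 8/3| < ε.
Combining over a common denominator, (-6x + 8)/(x + 7) + 8/3 = [(-6x + 8)·15 − (-40)·(x + 7)] / [15·(x + 7)] = -50(x − 8) / (15(x + 7)).
So |(-6x + 8)/(x + 7) + 8/3| = 50|x − 8| / (15·|x + 7|).
Restrict δ ≤ 15/2. Then |x − 8| < 15/2 gives |x + 7| = |(x − 8) + 15| ≥ 15 − 15/2 = 15/2.
Hence |(-6x + 8)/(x + 7) + 8/3| < 50|x − 8|/(15·(15/2)) = (4/9)|x − 8|, which is < ε once |x − 8| < (9/4)ε.
Take δ = min(15/2, (9/4)ε). Then 0 < |x − 8| < δ forces both bounds, so |(-6x + 8)/(x + 7) + 8/3| < ε.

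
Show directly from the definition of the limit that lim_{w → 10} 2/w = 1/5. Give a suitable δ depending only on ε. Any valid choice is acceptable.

Let ε > 0 be given. We seek δ > 0 such that 0 < |w − 10| < δ implies |2/w − (1/5)| < ε.
|2/w − (1/5)| = 2·|10 − w|/(10·|w|) = 2|w − 10|/(10|w|).
Require δ ≤ 5 so that |w| > 10 − 5 = 5, hence 10|w| > 50.
Then |2/w − (1/5)| < 2|w − 10|/50, which is < ε when |w − 10| < 25ε.
Take δ = min(5, 25ε). Then 0 < |w − 10| < δ gives both |w − 10| < 5 and |w − 10| < 25ε, so |2/w − (1/5)| < ε.

δ = min(5, 25ε)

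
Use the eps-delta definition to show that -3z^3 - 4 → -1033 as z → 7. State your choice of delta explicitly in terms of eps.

Let eps > 0 be given. We want delta > 0 such that 0 < |z − 7| < delta implies |(-3z^3 - 4) + 1033| < eps.
(-3z^3 - 4) + 1033 = -3z^3 + 1029 = (z − 7)(-3z^2 - 21z - 147).
So |(-3z^3 - 4) + 1033| = |z − 7|·|-3z^2 - 21z - 147|.
Assume first that |z − 7| < 1, so |z| < 8. Then |-3z^2 - 21z - 147| ≤ 3·8^2 + 21·8 + 147 = 507.
Hence |(-3z^3 - 4) + 1033| ≤ 507|z − 7| < eps provided |z − 7| < eps/507.
Take delta = min(1, eps/507). Then 0 < |z − 7| < delta gives both |z − 7| < 1 and |z − 7| < eps/507, so |(-3z^3 - 4) + 1033| < eps.

delta = min(1, eps/507)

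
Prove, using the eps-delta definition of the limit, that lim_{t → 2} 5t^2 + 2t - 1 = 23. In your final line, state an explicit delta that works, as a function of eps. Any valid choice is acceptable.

delta = min(1, eps/27)

Let eps > 0. We want delta > 0 such that 0 < |t − 2| < delta implies |(5t^2 + 2t - 1) − 23| < eps.
(5t^2 + 2t - 1) − 23 = 5t^2 + 2t - 24 = (t − 2)(5t + 12).
So |(5t^2 + 2t - 1) − 23| = |t − 2|·|5t + 12|.
Assume first that |t − 2| < 1, so |t| < 3. Then |5t + 12| ≤ 5·3 + 12 = 27.
Hence |(5t^2 + 2t - 1) − 23| ≤ 27|t − 2| < eps provided |t − 2| < eps/27.
Take delta = min(1, eps/27). Then 0 < |t − 2| < delta gives both |t − 2| < 1 and |t − 2| < eps/27, so |(5t^2 + 2t - 1) − 23| < eps.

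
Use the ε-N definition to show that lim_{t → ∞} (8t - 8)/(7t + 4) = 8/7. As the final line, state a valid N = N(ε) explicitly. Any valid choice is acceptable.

Fix ε > 0. We seek N > 0 such that t > N implies |(8t - 8)/(7t + 4) − (8/7)| < ε.
(8t - 8)/(7t + 4) − (8/7) = (7(8t - 8) − 8(7t + 4)) / (7(7t + 4)) = -88/(7(7t + 4)).
For t > 0 we have 7t + 4 > 7t, so |(8t - 8)/(7t + 4) − (8/7)| = 88/(7(7t + 4)) < 88/(7·7t) = (88/49)/t.
Thus |(8t - 8)/(7t + 4) − (8/7)| < ε whenever t > (88/49)/ε.
Take N = (88/49)/ε. If t > N then |(8t - 8)/(7t + 4) − (8/7)| < (88/49)/t < ε.

N = (88/49)/ε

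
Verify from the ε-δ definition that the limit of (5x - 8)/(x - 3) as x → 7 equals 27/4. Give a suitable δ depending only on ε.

Fix ε > 0. We want δ > 0 with 0 < |x − 7| < δ ⇒ |(5x - 8)/(x - 3) − (27/4)| < ε.
Combining over a common denominator, (5x - 8)/(x - 3) − (27/4) = [(5x - 8)·4 − 27·(x - 3)] / [4·(x - 3)] = -7(x − 7) / (4(x - 3)).
So |(5x - 8)/(x - 3) − (27/4)| = 7|x − 7| / (4·|x − 3|).
Require δ ≤ 2, so |x − 3| ≥ |4| − |x − 7| > 4 − 2 = 2.
Hence |(5x - 8)/(x - 3) − (27/4)| < 7|x − 7|/(4·2) = (7/8)|x − 7|, which is < ε once |x − 7| < (8/7)ε.
Take δ = min(2, (8/7)ε). Then 0 < |x − 7| < δ forces both bounds, so |(5x - 8)/(x - 3) − (27/4)| < ε.

δ = min(2, (8/7)ε)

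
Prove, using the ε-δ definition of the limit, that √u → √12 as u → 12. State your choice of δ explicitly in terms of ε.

δ = min(12, √12·ε)

Let ε > 0 be given. We want δ > 0 such that 0 < |u − 12| < δ implies |√u − √12| < ε.
Rationalise: √u − √12 = (u − 12)/(√u + √12), so |√u − √12| = |u − 12|/(√u + √12).
Restrict δ ≤ 12 so that |u − 12| < 12 forces u > 0, and then √u + √12 > √12.
Hence |√u − √12| < |u − 12|/√12, which is < ε once |u − 12| < √12·ε.
Take δ = min(12, √12·ε). If 0 < |u − 12| < δ then u > 0 and |√u − √12| < |u − 12|/√12 < ε.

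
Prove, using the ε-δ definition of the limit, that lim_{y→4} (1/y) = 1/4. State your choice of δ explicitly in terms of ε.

Suppose ε > 0. We seek δ > 0 such that 0 < |y − 4| < δ implies |1/y − (1/4)| < ε.
|1/y − (1/4)| = |4 − y|/(4·|y|) = |y − 4|/(4|y|).
Require δ ≤ 2 so that |y| > 4 − 2 = 2, hence 4|y| > 8.
Then |1/y − (1/4)| < |y − 4|/8, which is < ε when |y − 4| < 8ε.
Take δ = min(2, 8ε). Then 0 < |y − 4| < δ gives both |y − 4| < 2 and |y − 4| < 8ε, so |1/y − (1/4)| < ε.

δ = min(2, 8ε)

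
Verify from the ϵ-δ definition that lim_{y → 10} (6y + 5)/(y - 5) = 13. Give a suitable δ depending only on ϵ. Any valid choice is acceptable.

δ = min(5/2, (5/14)ϵ)

Let ϵ > 0. We want δ > 0 with 0 < |y − 10| < δ ⇒ |(6y + 5)/(y - 5) − 13| < ϵ.
Combining over a common denominator, (6y + 5)/(y - 5) − 13 = [(6y + 5)·5 − 65·(y - 5)] / [5·(y - 5)] = -35(y − 10) / (5(y - 5)).
So |(6y + 5)/(y - 5) − 13| = 35|y − 10| / (5·|y − 5|).
Restrict δ ≤ 5/2. Then |y − 10| < 5/2 gives |y − 5| = |(y − 10) + 5| ≥ 5 − 5/2 = 5/2.
Hence |(6y + 5)/(y - 5) − 13| < 35|y − 10|/(5·(5/2)) = (14/5)|y − 10|, which is < ϵ once |y − 10| < (5/14)ϵ.
Take δ = min(5/2, (5/14)ϵ). Then 0 < |y − 10| < δ forces both bounds, so |(6y + 5)/(y - 5) − 13| < ϵ.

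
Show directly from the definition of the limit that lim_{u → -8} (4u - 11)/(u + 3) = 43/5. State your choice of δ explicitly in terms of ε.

Let ε > 0 be given. We want δ > 0 with 0 < |u + 8| < δ ⇒ |(4u - 11)/(u + 3) − (43/5)| < ε.
Combining over a common denominator, (4u - 11)/(u + 3) − (43/5) = [(4u - 11)·(-5) − (-43)·(u + 3)] / [(-5)·(u + 3)] = 23(u + 8) / ((-5)(u + 3)).
So |(4u - 11)/(u + 3) − (43/5)| = 23|u + 8| / (5·|u + 3|).
Require δ ≤ 5/2, so |u + 3| ≥ |-5| − |u + 8| > 5 − 5/2 = 5/2.
Hence |(4u - 11)/(u + 3) − (43/5)| < 23|u + 8|/(5·(5/2)) = (46/25)|u + 8|, which is < ε once |u + 8| < (25/46)ε.
Take δ = min(5/2, (25/46)ε). Then 0 < |u + 8| < δ forces both bounds, so |(4u - 11)/(u + 3) − (43/5)| < ε.

δ = min(5/2, (25/46)ε)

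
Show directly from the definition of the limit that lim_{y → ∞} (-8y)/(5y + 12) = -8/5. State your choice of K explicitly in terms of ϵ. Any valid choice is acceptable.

K = (96/25)/ϵ

Let ϵ > 0. We seek K > 0 such that y > K implies |(-8y)/(5y + 12) + 8/5| < ϵ.
(-8y)/(5y + 12) + 8/5 = (5(-8y) − (-8)(5y + 12)) / (5(5y + 12)) = 96/(5(5y + 12)).
For y > 0 we have 5y + 12 > 5y, so |(-8y)/(5y + 12) + 8/5| = 96/(5(5y + 12)) < 96/(5·5y) = (96/25)/y.
Thus |(-8y)/(5y + 12) + 8/5| < ϵ whenever y > (96/25)/ϵ.
Take K = (96/25)/ϵ. If y > K then |(-8y)/(5y + 12) + 8/5| < (96/25)/y < ϵ.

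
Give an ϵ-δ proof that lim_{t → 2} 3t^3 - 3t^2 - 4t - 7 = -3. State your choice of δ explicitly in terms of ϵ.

δ = min(2, ϵ/62)

Let ϵ > 0 be given. We want δ > 0 such that 0 < |t − 2| < δ implies |(3t^3 - 3t^2 - 4t - 7) + 3| < ϵ.
(3t^3 - 3t^2 - 4t - 7) + 3 = 3t^3 - 3t^2 - 4t - 4 = (t − 2)(3t^2 + 3t + 2).
So |(3t^3 - 3t^2 - 4t - 7) + 3| = |t − 2|·|3t^2 + 3t + 2|.
Assume first that |t − 2| < 2, so |t| < 4. Then |3t^2 + 3t + 2| ≤ 3·4^2 + 3·4 + 2 = 62.
Hence |(3t^3 - 3t^2 - 4t - 7) + 3| ≤ 62|t − 2| < ϵ provided |t − 2| < ϵ/62.
Choosing δ = min(2, ϵ/62) ensures both conditions, hence |(3t^3 - 3t^2 - 4t - 7) + 3| < ϵ.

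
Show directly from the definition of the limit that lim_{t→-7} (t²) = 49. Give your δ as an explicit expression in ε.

Fix ε > 0. We seek δ > 0 with 0 < |t + 7| < δ ⇒ |t² − 49| < ε.
Factor: t² − 49 = (t + 7)(t - 7), so |t² − 49| = |t + 7|·|t - 7|.
Impose δ ≤ 1 so that |t| < 8; then |t - 7| ≤ 15.
Hence |t² − 49| ≤ 15|t + 7|, which is < ε once |t + 7| < ε/15.
Take δ = min(1, ε/15). If 0 < |t + 7| < δ then both bounds hold and |t² − 49| ≤ 15|t + 7| < 15·(ε/15) = ε.

δ = min(1, ε/15)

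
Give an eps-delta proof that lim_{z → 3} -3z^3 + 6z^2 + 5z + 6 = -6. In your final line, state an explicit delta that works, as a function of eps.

Suppose eps > 0. We want delta > 0 such that 0 < |z − 3| < delta implies |(-3z^3 + 6z^2 + 5z + 6) + 6| < eps.
(-3z^3 + 6z^2 + 5z + 6) + 6 = -3z^3 + 6z^2 + 5z + 12 = (z − 3)(-3z^2 - 3z - 4).
So |(-3z^3 + 6z^2 + 5z + 6) + 6| = |z − 3|·|-3z^2 - 3z - 4|.
Require delta ≤ 2. Then |z − 3| < 2 gives |z| < 5, and by the triangle inequality |-3z^2 - 3z - 4| ≤ 3·5^2 + 3·5 + 4 = 94.
Hence |(-3z^3 + 6z^2 + 5z + 6) + 6| ≤ 94|z − 3| < eps provided |z − 3| < eps/94.
Take delta = min(2, eps/94). Then 0 < |z − 3| < delta gives both |z − 3| < 2 and |z − 3| < eps/94, so |(-3z^3 + 6z^2 + 5z + 6) + 6| < eps.

delta = min(2, eps/94)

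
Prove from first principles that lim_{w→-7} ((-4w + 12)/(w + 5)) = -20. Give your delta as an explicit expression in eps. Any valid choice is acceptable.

delta = min(1, (1/16)eps)

Suppose eps > 0. We want delta > 0 with 0 < |w + 7| < delta ⇒ |(-4w + 12)/(w + 5) + 20| < eps.
Combining over a common denominator, (-4w + 12)/(w + 5) + 20 = [(-4w + 12)·(-2) − 40·(w + 5)] / [(-2)·(w + 5)] = -32(w + 7) / ((-2)(w + 5)).
So |(-4w + 12)/(w + 5) + 20| = 32|w + 7| / (2·|w + 5|).
Require delta ≤ 1, so |w + 5| ≥ |-2| − |w + 7| > 2 − 1 = 1.
Hence |(-4w + 12)/(w + 5) + 20| < 32|w + 7|/(2·1) = 16|w + 7|, which is < eps once |w + 7| < (1/16)eps.
Take delta = min(1, (1/16)eps). Then 0 < |w + 7| < delta forces both bounds, so |(-4w + 12)/(w + 5) + 20| < eps.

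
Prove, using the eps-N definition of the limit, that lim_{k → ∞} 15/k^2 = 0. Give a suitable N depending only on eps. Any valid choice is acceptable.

N = (15/eps)^{1/2}

Let eps > 0 be given. For k ≥ 1, |15/k^2 − 0| = 15/k^2.
15/k^2 < eps ⇔ k^2 > 15/eps ⇔ k > (15/eps)^{1/2}.
Take N = (15/eps)^{1/2}. Then k > N implies 15/k^2 < eps.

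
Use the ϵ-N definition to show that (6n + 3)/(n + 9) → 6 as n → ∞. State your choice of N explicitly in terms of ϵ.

N = 51/ϵ

Let ϵ > 0 be given. For n ≥ 1, |(6n + 3)/(n + 9) − 6| = |-51|/((n + 9)) = 51/((n + 9)).
Since n + 9 ≥ n for n ≥ 1, this is ≤ 51/(n) = 51/n.
So |(6n + 3)/(n + 9) − 6| < ϵ whenever n > 51/ϵ.
Take N = 51/ϵ. If n > N then |(6n + 3)/(n + 9) − 6| ≤ 51/n < ϵ.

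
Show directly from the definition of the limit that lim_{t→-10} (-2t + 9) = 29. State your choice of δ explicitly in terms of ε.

Let ε > 0 be given. We need δ > 0 so that 0 < |t + 10| < δ implies |(-2t + 9) − 29| < ε.
|(-2t + 9) − 29| = |-2t - 20| = 2|t + 10|.
Thus it suffices that |t + 10| < ε/2.
Choosing δ = ε/2 gives |(-2t + 9) − 29| = 2|t + 10| < ε whenever |t + 10| < δ.

δ = ε/2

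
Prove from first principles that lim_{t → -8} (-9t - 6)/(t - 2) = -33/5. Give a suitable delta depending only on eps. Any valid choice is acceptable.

delta = min(5, (25/12)eps)

Fix eps > 0. We want delta > 0 with 0 < |t + 8| < delta ⇒ |(-9t - 6)/(t - 2) + 33/5| < eps.
Combining over a common denominator, (-9t - 6)/(t - 2) + 33/5 = [(-9t - 6)·(-10) − 66·(t - 2)] / [(-10)·(t - 2)] = 24(t + 8) / ((-10)(t - 2)).
So |(-9t - 6)/(t - 2) + 33/5| = 24|t + 8| / (10·|t − 2|).
Require delta ≤ 5, so |t − 2| ≥ |-10| − |t + 8| > 10 − 5 = 5.
Hence |(-9t - 6)/(t - 2) + 33/5| < 24|t + 8|/(10·5) = (12/25)|t + 8|, which is < eps once |t + 8| < (25/12)eps.
Take delta = min(5, (25/12)eps). Then 0 < |t + 8| < delta forces both bounds, so |(-9t - 6)/(t - 2) + 33/5| < eps.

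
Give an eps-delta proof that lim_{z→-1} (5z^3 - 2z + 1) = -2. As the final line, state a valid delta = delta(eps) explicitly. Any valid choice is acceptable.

Suppose eps > 0. We want delta > 0 such that 0 < |z + 1| < delta implies |(5z^3 - 2z + 1) + 2| < eps.
(5z^3 - 2z + 1) + 2 = 5z^3 - 2z + 3 = (z + 1)(5z^2 - 5z + 3).
So |(5z^3 - 2z + 1) + 2| = |z + 1|·|5z^2 - 5z + 3|.
Assume first that |z + 1| < 2, so |z| < 3. Then |5z^2 - 5z + 3| ≤ 5·3^2 + 5·3 + 3 = 63.
Hence |(5z^3 - 2z + 1) + 2| ≤ 63|z + 1| < eps provided |z + 1| < eps/63.
Take delta = min(2, eps/63). Then 0 < |z + 1| < delta gives both |z + 1| < 2 and |z + 1| < eps/63, so |(5z^3 - 2z + 1) + 2| < eps.

delta = min(2, eps/63)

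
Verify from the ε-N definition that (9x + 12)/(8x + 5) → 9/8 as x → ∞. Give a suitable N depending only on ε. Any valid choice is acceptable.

N = (51/64)/ε

Suppose ε > 0. We seek N > 0 such that x > N implies |(9x + 12)/(8x + 5) − (9/8)| < ε.
(9x + 12)/(8x + 5) − (9/8) = (8(9x + 12) − 9(8x + 5)) / (8(8x + 5)) = 51/(8(8x + 5)).
For x > 0 we have 8x + 5 > 8x, so |(9x + 12)/(8x + 5) − (9/8)| = 51/(8(8x + 5)) < 51/(8·8x) = (51/64)/x.
Thus |(9x + 12)/(8x + 5) − (9/8)| < ε whenever x > (51/64)/ε.
Take N = (51/64)/ε. If x > N then |(9x + 12)/(8x + 5) − (9/8)| < (51/64)/x < ε.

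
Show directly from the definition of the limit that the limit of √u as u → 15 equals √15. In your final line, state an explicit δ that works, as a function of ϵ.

Let ϵ > 0. We want δ > 0 such that 0 < |u − 15| < δ implies |√u − √15| < ϵ.
Rationalise: √u − √15 = (u − 15)/(√u + √15), so |√u − √15| = |u − 15|/(√u + √15).
Restrict δ ≤ 15 so that |u − 15| < 15 forces u > 0, and then √u + √15 > √15.
Hence |√u − √15| < |u − 15|/√15, which is < ϵ once |u − 15| < √15·ϵ.
Take δ = min(15, √15·ϵ). If 0 < |u − 15| < δ then u > 0 and |√u − √15| < |u − 15|/√15 < ϵ.

δ = min(15, √15·ϵ)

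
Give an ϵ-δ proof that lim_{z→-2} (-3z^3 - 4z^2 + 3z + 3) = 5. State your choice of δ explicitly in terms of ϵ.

Let ϵ > 0. We want δ > 0 such that 0 < |z + 2| < δ implies |(-3z^3 - 4z^2 + 3z + 3) − 5| < ϵ.
(-3z^3 - 4z^2 + 3z + 3) − 5 = -3z^3 - 4z^2 + 3z - 2 = (z + 2)(-3z^2 + 2z - 1).
So |(-3z^3 - 4z^2 + 3z + 3) − 5| = |z + 2|·|-3z^2 + 2z - 1|.
Require δ ≤ 2. Then |z + 2| < 2 gives |z| < 4, and by the triangle inequality |-3z^2 + 2z - 1| ≤ 3·4^2 + 2·4 + 1 = 57.
Hence |(-3z^3 - 4z^2 + 3z + 3) − 5| ≤ 57|z + 2| < ϵ provided |z + 2| < ϵ/57.
Take δ = min(2, ϵ/57). Then 0 < |z + 2| < δ gives both |z + 2| < 2 and |z + 2| < ϵ/57, so |(-3z^3 - 4z^2 + 3z + 3) − 5| < ϵ.

δ = min(2, ϵ/57)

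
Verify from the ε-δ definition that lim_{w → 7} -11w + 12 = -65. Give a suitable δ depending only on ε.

Let ε > 0 be given. We need δ > 0 so that 0 < |w − 7| < δ implies |(-11w + 12) + 65| < ε.
|(-11w + 12) + 65| = |-11w + 77| = 11|w − 7|.
So 11|w − 7| < ε exactly when |w − 7| < ε/11.
Take δ = ε/11. If 0 < |w − 7| < δ then |(-11w + 12) + 65| = 11|w − 7| < 11·(ε/11) = ε.

δ = ε/11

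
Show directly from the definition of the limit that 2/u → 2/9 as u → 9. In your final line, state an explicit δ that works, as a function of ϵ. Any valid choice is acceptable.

δ = min(9/2, (81/4)ϵ)

Suppose ϵ > 0. We seek δ > 0 such that 0 < |u − 9| < δ implies |2/u − (2/9)| < ϵ.
|2/u − (2/9)| = 2·|9 − u|/(9·|u|) = 2|u − 9|/(9|u|).
Restrict δ ≤ 9/2. Then |u − 9| < 9/2 gives |u| > 9/2, so 9|u| > 81/2.
Then |2/u − (2/9)| < 2|u − 9|/(81/2), which is < ϵ when |u − 9| < (81/4)ϵ.
Take δ = min(9/2, (81/4)ϵ). Then 0 < |u − 9| < δ gives both |u − 9| < 9/2 and |u − 9| < (81/4)ϵ, so |2/u − (2/9)| < ϵ.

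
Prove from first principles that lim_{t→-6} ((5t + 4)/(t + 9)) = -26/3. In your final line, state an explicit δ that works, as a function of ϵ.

Fix ϵ > 0. We want δ > 0 with 0 < |t + 6| < δ ⇒ |(5t + 4)/(t + 9) + 26/3| < ϵ.
Combining over a common denominator, (5t + 4)/(t + 9) + 26/3 = [(5t + 4)·3 − (-26)·(t + 9)] / [3·(t + 9)] = 41(t + 6) / (3(t + 9)).
So |(5t + 4)/(t + 9) + 26/3| = 41|t + 6| / (3·|t + 9|).
Restrict δ ≤ 3/2. Then |t + 6| < 3/2 gives |t + 9| = |(t + 6) + 3| ≥ 3 − 3/2 = 3/2.
Hence |(5t + 4)/(t + 9) + 26/3| < 41|t + 6|/(3·(3/2)) = (82/9)|t + 6|, which is < ϵ once |t + 6| < (9/82)ϵ.
Take δ = min(3/2, (9/82)ϵ). Then 0 < |t + 6| < δ forces both bounds, so |(5t + 4)/(t + 9) + 26/3| < ϵ.

δ = min(3/2, (9/82)ϵ)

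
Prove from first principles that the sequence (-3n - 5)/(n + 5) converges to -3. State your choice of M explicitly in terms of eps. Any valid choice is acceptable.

M = 10/eps

Let eps > 0. For n ≥ 1, |(-3n - 5)/(n + 5) + 3| = |10|/((n + 5)) = 10/((n + 5)).
Since n + 5 ≥ n for n ≥ 1, this is ≤ 10/(n) = 10/n.
So |(-3n - 5)/(n + 5) + 3| < eps whenever n > 10/eps.
Take M = 10/eps. If n > M then |(-3n - 5)/(n + 5) + 3| ≤ 10/n < eps.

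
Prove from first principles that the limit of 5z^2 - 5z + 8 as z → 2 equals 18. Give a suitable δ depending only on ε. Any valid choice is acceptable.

δ = min(1, ε/20)

Let ε > 0. We want δ > 0 such that 0 < |z − 2| < δ implies |(5z^2 - 5z + 8) − 18| < ε.
(5z^2 - 5z + 8) − 18 = 5z^2 - 5z - 10 = (z − 2)(5z + 5).
So |(5z^2 - 5z + 8) − 18| = |z − 2|·|5z + 5|.
Require δ ≤ 1. Then |z − 2| < 1 gives |z| < 3, and by the triangle inequality |5z + 5| ≤ 5·3 + 5 = 20.
Hence |(5z^2 - 5z + 8) − 18| ≤ 20|z − 2| < ε provided |z − 2| < ε/20.
Choosing δ = min(1, ε/20) ensures both conditions, hence |(5z^2 - 5z + 8) − 18| < ε.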